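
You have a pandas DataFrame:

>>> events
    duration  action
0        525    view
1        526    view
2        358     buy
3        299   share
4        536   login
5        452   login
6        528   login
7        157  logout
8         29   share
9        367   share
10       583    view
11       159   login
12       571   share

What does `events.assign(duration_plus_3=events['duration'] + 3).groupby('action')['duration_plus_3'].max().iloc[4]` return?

add column duration_plus_3 = events['duration'] + 3:
    duration  action  duration_plus_3
0        525    view              528
1        526    view              529
2        358     buy              361
3        299   share              302
4        536   login              539
5        452   login              455
6        528   login              531
7        157  logout              160
8         29   share               32
9        367   share              370
10       583    view              586
11       159   login              162
12       571   share              574
group by action, max of duration_plus_3:
action
buy       361
login     539
logout    160
share     574
view      586
Name: duration_plus_3, dtype: int64
The value at position 4 is 586.

586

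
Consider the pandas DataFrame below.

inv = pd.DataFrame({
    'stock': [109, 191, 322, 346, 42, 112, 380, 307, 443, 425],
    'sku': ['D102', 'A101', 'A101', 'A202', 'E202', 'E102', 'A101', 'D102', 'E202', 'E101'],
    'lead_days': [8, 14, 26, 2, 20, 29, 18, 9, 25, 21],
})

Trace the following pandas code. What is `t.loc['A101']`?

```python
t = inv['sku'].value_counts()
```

3

value_counts of sku:
sku
A101    3
D102    2
E202    2
A202    1
E102    1
E101    1
Name: count, dtype: int64
Finally, value at index 'A101' = 3.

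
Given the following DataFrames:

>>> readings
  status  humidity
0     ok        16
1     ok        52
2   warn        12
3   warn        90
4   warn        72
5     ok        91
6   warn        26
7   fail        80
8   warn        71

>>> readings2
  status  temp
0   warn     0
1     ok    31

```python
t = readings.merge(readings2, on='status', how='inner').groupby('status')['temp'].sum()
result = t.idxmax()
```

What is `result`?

merge on 'status' (how='inner') → 8 rows:
  status  humidity  temp
0     ok        16    31
1     ok        52    31
2   warn        12     0
3   warn        90     0
4   warn        72     0
5     ok        91    31
6   warn        26     0
7   warn        71     0
group by status, sum of temp:
status
ok      93
warn     0
Name: temp, dtype: int64
The label with the largest value is ok.

ok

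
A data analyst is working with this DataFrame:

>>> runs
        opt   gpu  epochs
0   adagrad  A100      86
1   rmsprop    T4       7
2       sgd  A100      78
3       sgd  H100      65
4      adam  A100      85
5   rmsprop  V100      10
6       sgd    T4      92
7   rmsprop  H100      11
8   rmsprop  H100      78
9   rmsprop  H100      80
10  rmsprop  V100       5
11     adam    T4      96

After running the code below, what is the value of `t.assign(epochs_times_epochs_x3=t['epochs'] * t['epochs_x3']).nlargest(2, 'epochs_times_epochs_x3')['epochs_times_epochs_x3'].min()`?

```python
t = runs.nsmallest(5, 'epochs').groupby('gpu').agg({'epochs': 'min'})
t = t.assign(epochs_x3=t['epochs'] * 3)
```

147

take 5 rows with smallest epochs:
        opt   gpu  epochs
10  rmsprop  V100       5
1   rmsprop    T4       7
5   rmsprop  V100      10
7   rmsprop  H100      11
3       sgd  H100      65
group by gpu, min of epochs:
      epochs
gpu         
H100      11
T4         7
V100       5
add column epochs_x3 = t['epochs'] * 3:
      epochs  epochs_x3
gpu                    
H100      11         33
T4         7         21
V100       5         15
add column epochs_times_epochs_x3 = t['epochs'] * t['epochs_x3']:
      epochs  epochs_x3  epochs_times_epochs_x3
gpu                                            
H100      11         33                     363
T4         7         21                     147
V100       5         15                      75
take 2 rows with largest epochs_times_epochs_x3:
      epochs  epochs_x3  epochs_times_epochs_x3
gpu                                            
H100      11         33                     363
T4         7         21                     147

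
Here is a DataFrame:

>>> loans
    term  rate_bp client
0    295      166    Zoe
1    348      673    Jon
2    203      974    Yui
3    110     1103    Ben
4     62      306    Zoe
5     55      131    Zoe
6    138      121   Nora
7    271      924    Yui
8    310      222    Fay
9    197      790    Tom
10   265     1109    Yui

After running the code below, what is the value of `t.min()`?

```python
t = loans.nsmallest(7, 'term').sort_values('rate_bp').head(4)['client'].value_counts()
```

take 7 rows with smallest term:
    term  rate_bp client
5     55      131    Zoe
4     62      306    Zoe
3    110     1103    Ben
6    138      121   Nora
9    197      790    Tom
2    203      974    Yui
10   265     1109    Yui
sort by rate_bp:
    term  rate_bp client
6    138      121   Nora
5     55      131    Zoe
4     62      306    Zoe
9    197      790    Tom
2    203      974    Yui
3    110     1103    Ben
10   265     1109    Yui
take first 4 rows:
   term  rate_bp client
6   138      121   Nora
5    55      131    Zoe
4    62      306    Zoe
9   197      790    Tom
value_counts of client:
client
Zoe     2
Nora    1
Tom     1
Name: count, dtype: int64
Reading off the min of the resulting series, we get 1.

1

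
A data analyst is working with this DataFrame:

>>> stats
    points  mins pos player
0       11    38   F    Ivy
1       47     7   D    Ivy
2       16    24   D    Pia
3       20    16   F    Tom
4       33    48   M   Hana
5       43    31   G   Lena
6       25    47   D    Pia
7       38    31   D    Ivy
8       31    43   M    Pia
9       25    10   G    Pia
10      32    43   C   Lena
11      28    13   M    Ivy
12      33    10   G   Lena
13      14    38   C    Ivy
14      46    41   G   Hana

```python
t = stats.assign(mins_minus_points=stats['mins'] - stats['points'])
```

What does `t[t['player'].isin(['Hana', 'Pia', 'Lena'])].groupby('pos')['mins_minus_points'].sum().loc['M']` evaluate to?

27

add column mins_minus_points = stats['mins'] - stats['points']:
    points  mins pos player  mins_minus_points
0       11    38   F    Ivy                 27
1       47     7   D    Ivy                -40
2       16    24   D    Pia                  8
3       20    16   F    Tom                 -4
4       33    48   M   Hana                 15
5       43    31   G   Lena                -12
6       25    47   D    Pia                 22
7       38    31   D    Ivy                 -7
8       31    43   M    Pia                 12
9       25    10   G    Pia                -15
10      32    43   C   Lena                 11
11      28    13   M    Ivy                -15
12      33    10   G   Lena                -23
13      14    38   C    Ivy                 24
14      46    41   G   Hana                 -5
filter rows where player in ['Hana', 'Pia', 'Lena']:
    points  mins pos player  mins_minus_points
2       16    24   D    Pia                  8
4       33    48   M   Hana                 15
5       43    31   G   Lena                -12
6       25    47   D    Pia                 22
8       31    43   M    Pia                 12
9       25    10   G    Pia                -15
10      32    43   C   Lena                 11
12      33    10   G   Lena                -23
14      46    41   G   Hana                 -5
group by pos, sum of mins_minus_points:
pos
C    11
D    30
G   -55
M    27
Name: mins_minus_points, dtype: int64
The value at index 'M' is 27.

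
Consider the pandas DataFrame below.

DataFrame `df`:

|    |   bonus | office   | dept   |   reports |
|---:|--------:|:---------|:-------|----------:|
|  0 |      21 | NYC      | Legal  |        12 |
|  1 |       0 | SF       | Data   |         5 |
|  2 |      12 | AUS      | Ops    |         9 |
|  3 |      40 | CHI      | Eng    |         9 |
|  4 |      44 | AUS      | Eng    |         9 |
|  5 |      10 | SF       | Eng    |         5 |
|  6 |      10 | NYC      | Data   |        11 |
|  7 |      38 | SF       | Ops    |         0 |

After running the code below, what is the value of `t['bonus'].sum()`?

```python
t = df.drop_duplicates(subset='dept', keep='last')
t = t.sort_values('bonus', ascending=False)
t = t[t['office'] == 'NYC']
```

31

drop duplicate dept (keep=last):
   bonus office   dept  reports
0     21    NYC  Legal       12
5     10     SF    Eng        5
6     10    NYC   Data       11
7     38     SF    Ops        0
sort by bonus descending:
   bonus office   dept  reports
7     38     SF    Ops        0
0     21    NYC  Legal       12
5     10     SF    Eng        5
6     10    NYC   Data       11
filter rows where office == 'NYC':
   bonus office   dept  reports
0     21    NYC  Legal       12
6     10    NYC   Data       11
Finally, sum of column 'bonus' = 31.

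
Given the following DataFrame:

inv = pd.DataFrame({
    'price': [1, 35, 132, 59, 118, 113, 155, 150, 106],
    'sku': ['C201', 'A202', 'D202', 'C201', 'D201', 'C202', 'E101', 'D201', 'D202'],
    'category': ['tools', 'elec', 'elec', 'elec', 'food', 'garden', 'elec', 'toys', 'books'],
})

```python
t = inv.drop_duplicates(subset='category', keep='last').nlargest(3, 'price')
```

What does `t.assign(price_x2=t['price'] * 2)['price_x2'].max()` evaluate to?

310

drop duplicate category (keep=last):
   price   sku category
0      1  C201    tools
4    118  D201     food
5    113  C202   garden
6    155  E101     elec
7    150  D201     toys
8    106  D202    books
take 3 rows with largest price:
   price   sku category
6    155  E101     elec
7    150  D201     toys
4    118  D201     food
add column price_x2 = t['price'] * 2:
   price   sku category  price_x2
6    155  E101     elec       310
7    150  D201     toys       300
4    118  D201     food       236
max of column 'price_x2' → 310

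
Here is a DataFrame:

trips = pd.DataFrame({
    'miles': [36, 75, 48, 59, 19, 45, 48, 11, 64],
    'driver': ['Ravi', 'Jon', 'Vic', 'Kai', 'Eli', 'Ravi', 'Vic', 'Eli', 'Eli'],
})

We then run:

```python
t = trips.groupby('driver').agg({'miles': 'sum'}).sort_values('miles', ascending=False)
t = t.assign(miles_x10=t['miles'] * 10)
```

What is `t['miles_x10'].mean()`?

810.0

group by driver, sum of miles:
        miles
driver       
Eli        94
Jon        75
Kai        59
Ravi       81
Vic        96
sort by miles descending:
        miles
driver       
Vic        96
Eli        94
Ravi       81
Jon        75
Kai        59
add column miles_x10 = t['miles'] * 10:
        miles  miles_x10
driver                  
Vic        96        960
Eli        94        940
Ravi       81        810
Jon        75        750
Kai        59        590
Hence 810.0.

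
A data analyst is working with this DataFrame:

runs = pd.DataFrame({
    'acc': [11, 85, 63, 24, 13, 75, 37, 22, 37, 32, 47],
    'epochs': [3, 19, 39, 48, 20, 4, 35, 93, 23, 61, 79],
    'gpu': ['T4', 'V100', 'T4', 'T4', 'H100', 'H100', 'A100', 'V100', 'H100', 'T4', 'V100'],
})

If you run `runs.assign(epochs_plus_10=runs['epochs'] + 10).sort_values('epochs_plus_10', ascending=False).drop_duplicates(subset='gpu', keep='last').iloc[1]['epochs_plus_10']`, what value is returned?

29

add column epochs_plus_10 = runs['epochs'] + 10:
    acc  epochs   gpu  epochs_plus_10
0    11       3    T4              13
1    85      19  V100              29
2    63      39    T4              49
3    24      48    T4              58
4    13      20  H100              30
5    75       4  H100              14
6    37      35  A100              45
7    22      93  V100             103
8    37      23  H100              33
9    32      61    T4              71
10   47      79  V100              89
sort by epochs_plus_10 descending:
    acc  epochs   gpu  epochs_plus_10
7    22      93  V100             103
10   47      79  V100              89
9    32      61    T4              71
3    24      48    T4              58
2    63      39    T4              49
6    37      35  A100              45
8    37      23  H100              33
4    13      20  H100              30
1    85      19  V100              29
5    75       4  H100              14
0    11       3    T4              13
drop duplicate gpu (keep=last):
   acc  epochs   gpu  epochs_plus_10
6   37      35  A100              45
1   85      19  V100              29
5   75       4  H100              14
0   11       3    T4              13
The value at position 1, column 'epochs_plus_10' is 29.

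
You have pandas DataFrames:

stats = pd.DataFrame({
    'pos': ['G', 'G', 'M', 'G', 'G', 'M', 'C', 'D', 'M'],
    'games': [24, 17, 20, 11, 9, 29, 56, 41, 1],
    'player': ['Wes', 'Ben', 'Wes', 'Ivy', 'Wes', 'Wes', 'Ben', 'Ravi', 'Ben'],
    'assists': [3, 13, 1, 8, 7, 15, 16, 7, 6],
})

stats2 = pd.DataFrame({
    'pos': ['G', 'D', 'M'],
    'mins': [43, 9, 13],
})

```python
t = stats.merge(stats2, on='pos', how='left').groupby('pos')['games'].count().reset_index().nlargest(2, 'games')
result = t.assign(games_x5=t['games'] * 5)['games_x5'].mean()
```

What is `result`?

merge on 'pos' (how='left') → 9 rows:
  pos  games player  assists  mins
0   G     24    Wes        3  43.0
1   G     17    Ben       13  43.0
2   M     20    Wes        1  13.0
3   G     11    Ivy        8  43.0
4   G      9    Wes        7  43.0
5   M     29    Wes       15  13.0
6   C     56    Ben       16   NaN
7   D     41   Ravi        7   9.0
8   M      1    Ben        6  13.0
group by pos, count of games:
pos
C    1
D    1
G    4
M    3
Name: games, dtype: int64
reset_index():
  pos  games
0   C      1
1   D      1
2   G      4
3   M      3
take 2 rows with largest games:
  pos  games
2   G      4
3   M      3
add column games_x5 = t['games'] * 5:
  pos  games  games_x5
2   G      4        20
3   M      3        15

17.5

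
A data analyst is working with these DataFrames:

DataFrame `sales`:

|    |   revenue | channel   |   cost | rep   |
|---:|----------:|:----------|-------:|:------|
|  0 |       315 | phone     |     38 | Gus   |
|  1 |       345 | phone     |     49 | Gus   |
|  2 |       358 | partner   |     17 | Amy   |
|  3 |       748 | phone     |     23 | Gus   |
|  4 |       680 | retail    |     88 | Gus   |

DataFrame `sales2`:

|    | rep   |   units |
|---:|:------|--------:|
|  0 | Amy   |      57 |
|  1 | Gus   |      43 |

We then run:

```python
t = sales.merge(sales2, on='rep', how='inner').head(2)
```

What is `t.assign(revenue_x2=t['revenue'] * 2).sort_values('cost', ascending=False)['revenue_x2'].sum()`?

1320

merge on 'rep' (how='inner') → 5 rows:
   revenue  channel  cost  rep  units
0      315    phone    38  Gus     43
1      345    phone    49  Gus     43
2      358  partner    17  Amy     57
3      748    phone    23  Gus     43
4      680   retail    88  Gus     43
take first 2 rows:
   revenue channel  cost  rep  units
0      315   phone    38  Gus     43
1      345   phone    49  Gus     43
add column revenue_x2 = t['revenue'] * 2:
   revenue channel  cost  rep  units  revenue_x2
0      315   phone    38  Gus     43         630
1      345   phone    49  Gus     43         690
sort by cost descending:
   revenue channel  cost  rep  units  revenue_x2
1      345   phone    49  Gus     43         690
0      315   phone    38  Gus     43         630
Reading off the sum of column 'revenue_x2', we get 1320.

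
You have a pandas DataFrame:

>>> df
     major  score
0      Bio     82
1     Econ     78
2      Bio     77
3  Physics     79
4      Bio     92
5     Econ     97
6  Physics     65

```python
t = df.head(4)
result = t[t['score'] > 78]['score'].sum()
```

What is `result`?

take first 4 rows:
     major  score
0      Bio     82
1     Econ     78
2      Bio     77
3  Physics     79
filter rows where score > 78:
     major  score
0      Bio     82
3  Physics     79

161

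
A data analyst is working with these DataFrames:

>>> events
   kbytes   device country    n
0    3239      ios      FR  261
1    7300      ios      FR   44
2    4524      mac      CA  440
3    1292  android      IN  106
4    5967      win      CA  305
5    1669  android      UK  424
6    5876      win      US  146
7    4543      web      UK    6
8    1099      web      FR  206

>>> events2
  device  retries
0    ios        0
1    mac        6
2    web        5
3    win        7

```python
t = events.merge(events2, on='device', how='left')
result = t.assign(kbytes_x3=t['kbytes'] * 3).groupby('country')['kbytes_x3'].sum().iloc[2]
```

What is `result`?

merge on 'device' (how='left') → 9 rows:
   kbytes   device country    n  retries
0    3239      ios      FR  261      0.0
1    7300      ios      FR   44      0.0
2    4524      mac      CA  440      6.0
3    1292  android      IN  106      NaN
4    5967      win      CA  305      7.0
5    1669  android      UK  424      NaN
6    5876      win      US  146      7.0
7    4543      web      UK    6      5.0
8    1099      web      FR  206      5.0
add column kbytes_x3 = t['kbytes'] * 3:
   kbytes   device country    n  retries  kbytes_x3
0    3239      ios      FR  261      0.0       9717
1    7300      ios      FR   44      0.0      21900
2    4524      mac      CA  440      6.0      13572
3    1292  android      IN  106      NaN       3876
4    5967      win      CA  305      7.0      17901
5    1669  android      UK  424      NaN       5007
6    5876      win      US  146      7.0      17628
7    4543      web      UK    6      5.0      13629
8    1099      web      FR  206      5.0       3297
group by country, sum of kbytes_x3:
country
CA    31473
FR    34914
IN     3876
UK    18636
US    17628
Name: kbytes_x3, dtype: int64
Reading off the value at position 2, we get 3876.

3876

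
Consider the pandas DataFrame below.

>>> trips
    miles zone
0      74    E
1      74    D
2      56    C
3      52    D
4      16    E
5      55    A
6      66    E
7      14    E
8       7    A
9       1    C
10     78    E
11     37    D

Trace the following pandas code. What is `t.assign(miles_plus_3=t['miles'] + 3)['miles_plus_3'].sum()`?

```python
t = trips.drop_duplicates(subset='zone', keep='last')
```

drop duplicate zone (keep=last):
    miles zone
8       7    A
9       1    C
10     78    E
11     37    D
add column miles_plus_3 = t['miles'] + 3:
    miles zone  miles_plus_3
8       7    A            10
9       1    C             4
10     78    E            81
11     37    D            40
Then the sum of column 'miles_plus_3': 135

135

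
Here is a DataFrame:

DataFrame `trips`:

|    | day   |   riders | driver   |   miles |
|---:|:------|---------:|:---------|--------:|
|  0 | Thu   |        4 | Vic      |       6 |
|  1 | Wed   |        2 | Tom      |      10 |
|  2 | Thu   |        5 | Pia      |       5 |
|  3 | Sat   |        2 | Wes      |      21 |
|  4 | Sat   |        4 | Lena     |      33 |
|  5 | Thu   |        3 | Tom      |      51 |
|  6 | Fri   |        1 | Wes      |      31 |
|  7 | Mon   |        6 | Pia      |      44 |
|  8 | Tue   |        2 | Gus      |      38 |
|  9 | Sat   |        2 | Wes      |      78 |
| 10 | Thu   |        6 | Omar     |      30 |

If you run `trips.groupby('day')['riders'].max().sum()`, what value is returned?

group by day, max of riders:
day
Fri    1
Mon    6
Sat    4
Thu    6
Tue    2
Wed    2
Name: riders, dtype: int64
sum of the resulting series → 21

21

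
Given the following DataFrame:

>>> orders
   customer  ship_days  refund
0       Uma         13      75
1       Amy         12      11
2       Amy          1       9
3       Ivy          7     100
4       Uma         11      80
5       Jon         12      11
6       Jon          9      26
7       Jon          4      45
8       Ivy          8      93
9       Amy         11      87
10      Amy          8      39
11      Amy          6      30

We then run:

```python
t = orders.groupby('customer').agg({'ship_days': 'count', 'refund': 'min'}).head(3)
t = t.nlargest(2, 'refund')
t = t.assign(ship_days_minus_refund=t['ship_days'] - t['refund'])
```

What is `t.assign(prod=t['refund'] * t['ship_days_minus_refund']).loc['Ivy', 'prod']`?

-8463

group by customer: count(ship_days), min(refund):
          ship_days  refund
customer                   
Amy               5       9
Ivy               2      93
Jon               3      11
Uma               2      75
take first 3 rows:
          ship_days  refund
customer                   
Amy               5       9
Ivy               2      93
Jon               3      11
take 2 rows with largest refund:
          ship_days  refund
customer                   
Ivy               2      93
Jon               3      11
add column ship_days_minus_refund = t['ship_days'] - t['refund']:
          ship_days  refund  ship_days_minus_refund
customer                                           
Ivy               2      93                     -91
Jon               3      11                      -8
add column prod = t['refund'] * t['ship_days_minus_refund']:
          ship_days  refund  ship_days_minus_refund  prod
customer                                                 
Ivy               2      93                     -91 -8463
Jon               3      11                      -8   -88
So loc['Ivy', 'prod'] = -8463.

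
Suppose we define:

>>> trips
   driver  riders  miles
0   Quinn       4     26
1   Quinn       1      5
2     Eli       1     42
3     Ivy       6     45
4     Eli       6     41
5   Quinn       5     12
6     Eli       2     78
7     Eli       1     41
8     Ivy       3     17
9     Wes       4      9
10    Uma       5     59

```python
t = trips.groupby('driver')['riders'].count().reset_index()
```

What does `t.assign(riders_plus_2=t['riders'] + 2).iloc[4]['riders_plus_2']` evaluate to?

3

group by driver, count of riders:
driver
Eli      4
Ivy      2
Quinn    3
Uma      1
Wes      1
Name: riders, dtype: int64
reset_index():
  driver  riders
0    Eli       4
1    Ivy       2
2  Quinn       3
3    Uma       1
4    Wes       1
add column riders_plus_2 = t['riders'] + 2:
  driver  riders  riders_plus_2
0    Eli       4              6
1    Ivy       2              4
2  Quinn       3              5
3    Uma       1              3
4    Wes       1              3
The value at position 4, column 'riders_plus_2' is 3.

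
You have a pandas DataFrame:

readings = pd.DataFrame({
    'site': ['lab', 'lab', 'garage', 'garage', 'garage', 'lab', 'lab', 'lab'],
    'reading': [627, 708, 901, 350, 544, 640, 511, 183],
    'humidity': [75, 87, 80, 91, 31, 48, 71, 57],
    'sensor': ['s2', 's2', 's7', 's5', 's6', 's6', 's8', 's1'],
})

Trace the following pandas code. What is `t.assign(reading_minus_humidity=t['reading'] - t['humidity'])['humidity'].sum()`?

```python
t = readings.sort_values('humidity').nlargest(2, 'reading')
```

sort by humidity:
     site  reading  humidity sensor
4  garage      544        31     s6
5     lab      640        48     s6
7     lab      183        57     s1
6     lab      511        71     s8
0     lab      627        75     s2
2  garage      901        80     s7
1     lab      708        87     s2
3  garage      350        91     s5
take 2 rows with largest reading:
     site  reading  humidity sensor
2  garage      901        80     s7
1     lab      708        87     s2
add column reading_minus_humidity = t['reading'] - t['humidity']:
     site  reading  humidity sensor  reading_minus_humidity
2  garage      901        80     s7                     821
1     lab      708        87     s2                     621

167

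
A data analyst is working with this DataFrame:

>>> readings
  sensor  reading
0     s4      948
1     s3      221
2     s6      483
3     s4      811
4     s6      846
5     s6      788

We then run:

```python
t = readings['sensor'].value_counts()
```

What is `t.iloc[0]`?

3

value_counts of sensor:
sensor
s6    3
s4    2
s3    1
Name: count, dtype: int64
The value at position 0 is 3.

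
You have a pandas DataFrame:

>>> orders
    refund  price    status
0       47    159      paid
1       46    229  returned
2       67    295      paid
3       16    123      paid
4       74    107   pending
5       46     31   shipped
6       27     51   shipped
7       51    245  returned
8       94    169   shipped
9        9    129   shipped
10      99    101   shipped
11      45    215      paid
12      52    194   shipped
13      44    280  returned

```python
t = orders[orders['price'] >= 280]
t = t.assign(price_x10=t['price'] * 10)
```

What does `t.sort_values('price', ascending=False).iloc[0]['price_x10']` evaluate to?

filter rows where price >= 280:
    refund  price    status
2       67    295      paid
13      44    280  returned
add column price_x10 = t['price'] * 10:
    refund  price    status  price_x10
2       67    295      paid       2950
13      44    280  returned       2800
sort by price descending:
    refund  price    status  price_x10
2       67    295      paid       2950
13      44    280  returned       2800
So iloc[0]['price_x10'] = 2950.

2950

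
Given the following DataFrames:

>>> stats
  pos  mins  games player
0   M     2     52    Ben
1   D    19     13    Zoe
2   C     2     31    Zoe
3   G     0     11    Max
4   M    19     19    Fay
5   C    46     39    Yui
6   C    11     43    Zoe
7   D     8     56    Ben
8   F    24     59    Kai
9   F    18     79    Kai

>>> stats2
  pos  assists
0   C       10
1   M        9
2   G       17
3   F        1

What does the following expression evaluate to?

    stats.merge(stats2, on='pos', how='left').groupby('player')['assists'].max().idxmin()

Kai

merge on 'pos' (how='left') → 10 rows:
  pos  mins  games player  assists
0   M     2     52    Ben      9.0
1   D    19     13    Zoe      NaN
2   C     2     31    Zoe     10.0
3   G     0     11    Max     17.0
4   M    19     19    Fay      9.0
5   C    46     39    Yui     10.0
6   C    11     43    Zoe     10.0
7   D     8     56    Ben      NaN
8   F    24     59    Kai      1.0
9   F    18     79    Kai      1.0
group by player, max of assists:
player
Ben     9.0
Fay     9.0
Kai     1.0
Max    17.0
Yui    10.0
Zoe    10.0
Name: assists, dtype: float64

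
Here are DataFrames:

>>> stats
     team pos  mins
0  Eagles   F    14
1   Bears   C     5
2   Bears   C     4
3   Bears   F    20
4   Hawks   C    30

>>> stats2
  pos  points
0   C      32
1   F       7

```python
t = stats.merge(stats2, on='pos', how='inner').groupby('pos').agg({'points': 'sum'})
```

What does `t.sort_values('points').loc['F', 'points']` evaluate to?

14

merge on 'pos' (how='inner') → 5 rows:
     team pos  mins  points
0  Eagles   F    14       7
1   Bears   C     5      32
2   Bears   C     4      32
3   Bears   F    20       7
4   Hawks   C    30      32
group by pos, sum of points:
     points
pos        
C        96
F        14
sort by points:
     points
pos        
F        14
C        96
Finally, value at row 'F', column 'points' = 14.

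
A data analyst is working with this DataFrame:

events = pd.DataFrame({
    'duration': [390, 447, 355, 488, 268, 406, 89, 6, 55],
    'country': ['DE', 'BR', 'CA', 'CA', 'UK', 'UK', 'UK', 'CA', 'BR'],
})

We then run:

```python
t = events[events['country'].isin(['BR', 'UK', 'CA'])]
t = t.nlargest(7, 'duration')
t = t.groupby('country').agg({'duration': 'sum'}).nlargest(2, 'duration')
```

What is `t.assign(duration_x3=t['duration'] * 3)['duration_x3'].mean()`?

filter rows where country in ['BR', 'UK', 'CA']:
   duration country
1       447      BR
2       355      CA
3       488      CA
4       268      UK
5       406      UK
6        89      UK
7         6      CA
8        55      BR
take 7 rows with largest duration:
   duration country
3       488      CA
1       447      BR
5       406      UK
2       355      CA
4       268      UK
6        89      UK
8        55      BR
group by country, sum of duration:
         duration
country          
BR            502
CA            843
UK            763
take 2 rows with largest duration:
         duration
country          
CA            843
UK            763
add column duration_x3 = t['duration'] * 3:
         duration  duration_x3
country                       
CA            843         2529
UK            763         2289

2409.0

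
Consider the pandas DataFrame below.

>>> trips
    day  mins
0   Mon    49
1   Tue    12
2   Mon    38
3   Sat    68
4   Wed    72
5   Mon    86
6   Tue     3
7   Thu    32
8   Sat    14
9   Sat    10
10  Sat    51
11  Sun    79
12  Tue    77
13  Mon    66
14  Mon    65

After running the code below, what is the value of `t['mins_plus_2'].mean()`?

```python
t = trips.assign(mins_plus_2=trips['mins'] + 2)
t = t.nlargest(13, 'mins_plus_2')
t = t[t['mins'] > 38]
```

add column mins_plus_2 = trips['mins'] + 2:
    day  mins  mins_plus_2
0   Mon    49           51
1   Tue    12           14
2   Mon    38           40
3   Sat    68           70
4   Wed    72           74
5   Mon    86           88
6   Tue     3            5
7   Thu    32           34
8   Sat    14           16
9   Sat    10           12
10  Sat    51           53
11  Sun    79           81
12  Tue    77           79
13  Mon    66           68
14  Mon    65           67
take 13 rows with largest mins_plus_2:
    day  mins  mins_plus_2
5   Mon    86           88
11  Sun    79           81
12  Tue    77           79
4   Wed    72           74
3   Sat    68           70
13  Mon    66           68
14  Mon    65           67
10  Sat    51           53
0   Mon    49           51
2   Mon    38           40
7   Thu    32           34
8   Sat    14           16
1   Tue    12           14
filter rows where mins > 38:
    day  mins  mins_plus_2
5   Mon    86           88
11  Sun    79           81
12  Tue    77           79
4   Wed    72           74
3   Sat    68           70
13  Mon    66           68
14  Mon    65           67
10  Sat    51           53
0   Mon    49           51
So mean() = 70.1111111111.

70.1111111111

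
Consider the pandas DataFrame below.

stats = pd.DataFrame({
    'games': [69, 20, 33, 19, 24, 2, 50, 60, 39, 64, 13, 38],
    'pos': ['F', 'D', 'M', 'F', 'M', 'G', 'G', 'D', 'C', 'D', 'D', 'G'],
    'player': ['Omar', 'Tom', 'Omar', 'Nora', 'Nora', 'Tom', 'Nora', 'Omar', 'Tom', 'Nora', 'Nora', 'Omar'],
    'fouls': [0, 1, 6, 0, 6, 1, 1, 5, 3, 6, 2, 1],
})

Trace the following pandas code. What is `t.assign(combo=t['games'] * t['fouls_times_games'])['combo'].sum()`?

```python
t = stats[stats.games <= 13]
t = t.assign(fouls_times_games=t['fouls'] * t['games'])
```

342

filter rows where games <= 13:
    games pos player  fouls
5       2   G    Tom      1
10     13   D   Nora      2
add column fouls_times_games = t['fouls'] * t['games']:
    games pos player  fouls  fouls_times_games
5       2   G    Tom      1                  2
10     13   D   Nora      2                 26
add column combo = t['games'] * t['fouls_times_games']:
    games pos player  fouls  fouls_times_games  combo
5       2   G    Tom      1                  2      4
10     13   D   Nora      2                 26    338
Then the sum of column 'combo': 342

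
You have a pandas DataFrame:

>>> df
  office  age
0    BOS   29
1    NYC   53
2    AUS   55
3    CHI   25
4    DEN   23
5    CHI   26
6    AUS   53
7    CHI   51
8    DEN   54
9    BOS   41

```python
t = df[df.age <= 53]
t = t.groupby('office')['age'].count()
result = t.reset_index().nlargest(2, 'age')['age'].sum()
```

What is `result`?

filter rows where age <= 53:
  office  age
0    BOS   29
1    NYC   53
3    CHI   25
4    DEN   23
5    CHI   26
6    AUS   53
7    CHI   51
9    BOS   41
group by office, count of age:
office
AUS    1
BOS    2
CHI    3
DEN    1
NYC    1
Name: age, dtype: int64
reset_index():
  office  age
0    AUS    1
1    BOS    2
2    CHI    3
3    DEN    1
4    NYC    1
take 2 rows with largest age:
  office  age
2    CHI    3
1    BOS    2
Then the sum of column 'age': 5

5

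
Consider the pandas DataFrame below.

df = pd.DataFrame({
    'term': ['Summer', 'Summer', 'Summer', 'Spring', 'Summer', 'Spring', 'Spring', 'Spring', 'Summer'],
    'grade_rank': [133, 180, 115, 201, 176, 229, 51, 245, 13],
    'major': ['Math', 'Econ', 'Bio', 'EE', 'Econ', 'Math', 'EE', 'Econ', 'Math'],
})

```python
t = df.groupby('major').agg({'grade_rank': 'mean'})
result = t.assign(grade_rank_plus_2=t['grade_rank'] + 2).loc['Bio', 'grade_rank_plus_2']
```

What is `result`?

group by major, mean of grade_rank:
       grade_rank
major            
Bio    115.000000
EE     126.000000
Econ   200.333333
Math   125.000000
add column grade_rank_plus_2 = t['grade_rank'] + 2:
       grade_rank  grade_rank_plus_2
major                               
Bio    115.000000         117.000000
EE     126.000000         128.000000
Econ   200.333333         202.333333
Math   125.000000         127.000000
Taking the value at row 'Bio', column 'grade_rank_plus_2' gives 117.0.

117.0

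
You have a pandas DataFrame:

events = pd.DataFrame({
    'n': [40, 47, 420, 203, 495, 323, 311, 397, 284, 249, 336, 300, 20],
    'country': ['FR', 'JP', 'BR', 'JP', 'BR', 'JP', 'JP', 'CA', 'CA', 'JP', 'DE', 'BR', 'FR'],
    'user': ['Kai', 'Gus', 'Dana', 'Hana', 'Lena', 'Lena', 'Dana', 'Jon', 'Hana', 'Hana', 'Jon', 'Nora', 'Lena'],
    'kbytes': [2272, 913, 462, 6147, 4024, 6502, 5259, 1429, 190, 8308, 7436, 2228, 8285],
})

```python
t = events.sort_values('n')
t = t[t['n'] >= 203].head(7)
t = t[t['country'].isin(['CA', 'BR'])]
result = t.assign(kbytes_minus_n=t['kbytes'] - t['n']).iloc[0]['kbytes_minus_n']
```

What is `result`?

-94

sort by n:
      n country  user  kbytes
12   20      FR  Lena    8285
0    40      FR   Kai    2272
1    47      JP   Gus     913
3   203      JP  Hana    6147
9   249      JP  Hana    8308
8   284      CA  Hana     190
11  300      BR  Nora    2228
6   311      JP  Dana    5259
5   323      JP  Lena    6502
10  336      DE   Jon    7436
7   397      CA   Jon    1429
2   420      BR  Dana     462
4   495      BR  Lena    4024
filter rows where n >= 203:
      n country  user  kbytes
3   203      JP  Hana    6147
9   249      JP  Hana    8308
8   284      CA  Hana     190
11  300      BR  Nora    2228
6   311      JP  Dana    5259
5   323      JP  Lena    6502
10  336      DE   Jon    7436
7   397      CA   Jon    1429
2   420      BR  Dana     462
4   495      BR  Lena    4024
take first 7 rows:
      n country  user  kbytes
3   203      JP  Hana    6147
9   249      JP  Hana    8308
8   284      CA  Hana     190
11  300      BR  Nora    2228
6   311      JP  Dana    5259
5   323      JP  Lena    6502
10  336      DE   Jon    7436
filter rows where country in ['CA', 'BR']:
      n country  user  kbytes
8   284      CA  Hana     190
11  300      BR  Nora    2228
add column kbytes_minus_n = t['kbytes'] - t['n']:
      n country  user  kbytes  kbytes_minus_n
8   284      CA  Hana     190             -94
11  300      BR  Nora    2228            1928
The value at position 0, column 'kbytes_minus_n' is -94.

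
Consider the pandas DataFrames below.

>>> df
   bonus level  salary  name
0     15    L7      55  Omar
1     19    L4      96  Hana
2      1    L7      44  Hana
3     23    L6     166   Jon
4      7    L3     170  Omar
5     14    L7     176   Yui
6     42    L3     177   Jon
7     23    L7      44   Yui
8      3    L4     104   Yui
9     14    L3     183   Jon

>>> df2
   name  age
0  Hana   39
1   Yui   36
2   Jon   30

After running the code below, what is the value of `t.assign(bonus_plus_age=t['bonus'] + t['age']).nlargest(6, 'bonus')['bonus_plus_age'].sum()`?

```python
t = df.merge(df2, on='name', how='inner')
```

336

merge on 'name' (how='inner') → 8 rows:
   bonus level  salary  name  age
0     19    L4      96  Hana   39
1      1    L7      44  Hana   39
2     23    L6     166   Jon   30
3     14    L7     176   Yui   36
4     42    L3     177   Jon   30
5     23    L7      44   Yui   36
6      3    L4     104   Yui   36
7     14    L3     183   Jon   30
add column bonus_plus_age = t['bonus'] + t['age']:
   bonus level  salary  name  age  bonus_plus_age
0     19    L4      96  Hana   39              58
1      1    L7      44  Hana   39              40
2     23    L6     166   Jon   30              53
3     14    L7     176   Yui   36              50
4     42    L3     177   Jon   30              72
5     23    L7      44   Yui   36              59
6      3    L4     104   Yui   36              39
7     14    L3     183   Jon   30              44
take 6 rows with largest bonus:
   bonus level  salary  name  age  bonus_plus_age
4     42    L3     177   Jon   30              72
2     23    L6     166   Jon   30              53
5     23    L7      44   Yui   36              59
0     19    L4      96  Hana   39              58
3     14    L7     176   Yui   36              50
7     14    L3     183   Jon   30              44
Finally, sum of column 'bonus_plus_age' = 336.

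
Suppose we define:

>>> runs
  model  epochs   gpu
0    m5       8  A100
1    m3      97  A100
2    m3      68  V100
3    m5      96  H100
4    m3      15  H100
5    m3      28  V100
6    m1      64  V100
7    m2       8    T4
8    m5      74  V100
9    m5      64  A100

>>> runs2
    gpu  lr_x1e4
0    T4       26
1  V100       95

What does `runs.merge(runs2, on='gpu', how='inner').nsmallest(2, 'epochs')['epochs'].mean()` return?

18.0

merge on 'gpu' (how='inner') → 5 rows:
  model  epochs   gpu  lr_x1e4
0    m3      68  V100       95
1    m3      28  V100       95
2    m1      64  V100       95
3    m2       8    T4       26
4    m5      74  V100       95
take 2 rows with smallest epochs:
  model  epochs   gpu  lr_x1e4
3    m2       8    T4       26
1    m3      28  V100       95
Finally, mean of column 'epochs' = 18.0.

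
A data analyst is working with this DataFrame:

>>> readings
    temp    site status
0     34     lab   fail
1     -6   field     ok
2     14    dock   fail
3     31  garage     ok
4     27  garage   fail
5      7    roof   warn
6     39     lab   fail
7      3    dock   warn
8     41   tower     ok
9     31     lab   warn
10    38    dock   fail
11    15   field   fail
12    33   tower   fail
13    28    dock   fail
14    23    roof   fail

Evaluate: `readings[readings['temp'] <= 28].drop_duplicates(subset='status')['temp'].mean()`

5.0

filter rows where temp <= 28:
    temp    site status
1     -6   field     ok
2     14    dock   fail
4     27  garage   fail
5      7    roof   warn
7      3    dock   warn
11    15   field   fail
13    28    dock   fail
14    23    roof   fail
drop duplicate status (keep=first):
   temp   site status
1    -6  field     ok
2    14   dock   fail
5     7   roof   warn
Hence 5.0.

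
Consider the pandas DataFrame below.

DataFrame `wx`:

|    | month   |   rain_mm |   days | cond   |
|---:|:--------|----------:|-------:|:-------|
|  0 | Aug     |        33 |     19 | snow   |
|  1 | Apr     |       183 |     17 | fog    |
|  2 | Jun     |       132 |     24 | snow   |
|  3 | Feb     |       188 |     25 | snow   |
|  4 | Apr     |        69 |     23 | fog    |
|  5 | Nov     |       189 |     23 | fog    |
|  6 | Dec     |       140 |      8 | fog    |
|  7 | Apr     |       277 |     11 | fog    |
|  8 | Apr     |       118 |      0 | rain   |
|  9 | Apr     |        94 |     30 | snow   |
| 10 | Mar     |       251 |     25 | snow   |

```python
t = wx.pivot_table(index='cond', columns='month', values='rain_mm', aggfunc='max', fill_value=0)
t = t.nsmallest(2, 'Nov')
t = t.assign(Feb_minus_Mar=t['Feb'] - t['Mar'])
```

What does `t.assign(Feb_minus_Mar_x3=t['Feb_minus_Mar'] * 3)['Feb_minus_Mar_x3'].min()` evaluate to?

-189

pivot: rows=cond, cols=month, max(rain_mm):
month  Apr  Aug  Dec  Feb  Jun  Mar  Nov
cond                                    
fog    277    0  140    0    0    0  189
rain   118    0    0    0    0    0    0
snow    94   33    0  188  132  251    0
take 2 rows with smallest Nov:
month  Apr  Aug  Dec  Feb  Jun  Mar  Nov
cond                                    
rain   118    0    0    0    0    0    0
snow    94   33    0  188  132  251    0
add column Feb_minus_Mar = t['Feb'] - t['Mar']:
month  Apr  Aug  Dec  Feb  Jun  Mar  Nov  Feb_minus_Mar
cond                                                   
rain   118    0    0    0    0    0    0              0
snow    94   33    0  188  132  251    0            -63
add column Feb_minus_Mar_x3 = t['Feb_minus_Mar'] * 3:
month  Apr  Aug  Dec  Feb  Jun  Mar  Nov  Feb_minus_Mar  Feb_minus_Mar_x3
cond                                                                     
rain   118    0    0    0    0    0    0              0                 0
snow    94   33    0  188  132  251    0            -63              -189
So min() = -189.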